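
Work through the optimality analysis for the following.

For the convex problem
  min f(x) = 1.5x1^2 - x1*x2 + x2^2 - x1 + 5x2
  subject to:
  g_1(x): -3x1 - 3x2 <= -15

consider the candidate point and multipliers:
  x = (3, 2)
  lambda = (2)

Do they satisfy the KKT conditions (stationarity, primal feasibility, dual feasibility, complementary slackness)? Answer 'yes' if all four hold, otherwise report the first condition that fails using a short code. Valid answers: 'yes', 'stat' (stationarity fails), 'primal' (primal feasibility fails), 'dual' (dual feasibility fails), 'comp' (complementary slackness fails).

Gradient of f: grad f(x) = Q x + c = (6, 6)
Constraint values g_i(x) = a_i^T x - b_i:
  g_1((3, 2)) = 0
Stationarity residual: grad f(x) + sum_i lambda_i a_i = (0, 0)
  -> stationarity OK
Primal feasibility (all g_i <= 0): OK
Dual feasibility (all lambda_i >= 0): OK
Complementary slackness (lambda_i * g_i(x) = 0 for all i): OK

Verdict: yes, KKT holds.

yes


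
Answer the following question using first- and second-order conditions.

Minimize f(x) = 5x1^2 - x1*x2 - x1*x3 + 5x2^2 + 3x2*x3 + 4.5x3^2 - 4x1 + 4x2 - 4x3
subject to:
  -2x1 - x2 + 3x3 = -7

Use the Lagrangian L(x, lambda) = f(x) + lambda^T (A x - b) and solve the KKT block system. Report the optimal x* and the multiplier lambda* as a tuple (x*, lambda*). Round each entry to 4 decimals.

Form the Lagrangian:
  L(x, lambda) = (1/2) x^T Q x + c^T x + lambda^T (A x - b)
Stationarity (grad_x L = 0): Q x + c + A^T lambda = 0.
Primal feasibility: A x = b.

This gives the KKT block system:
  [ Q   A^T ] [ x     ]   [-c ]
  [ A    0  ] [ lambda ] = [ b ]

Solving the linear system:
  x*      = (1.3209, 0.6008, -1.2525)
  lambda* = (4.9302)
  f(x*)   = 18.3205

x* = (1.3209, 0.6008, -1.2525), lambda* = (4.9302)


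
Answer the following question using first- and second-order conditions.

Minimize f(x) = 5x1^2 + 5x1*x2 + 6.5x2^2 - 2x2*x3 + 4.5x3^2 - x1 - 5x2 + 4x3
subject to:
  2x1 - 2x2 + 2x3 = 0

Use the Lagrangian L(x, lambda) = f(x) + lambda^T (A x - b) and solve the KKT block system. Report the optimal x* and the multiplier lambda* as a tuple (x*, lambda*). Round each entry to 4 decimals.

Form the Lagrangian:
  L(x, lambda) = (1/2) x^T Q x + c^T x + lambda^T (A x - b)
Stationarity (grad_x L = 0): Q x + c + A^T lambda = 0.
Primal feasibility: A x = b.

This gives the KKT block system:
  [ Q   A^T ] [ x     ]   [-c ]
  [ A    0  ] [ lambda ] = [ b ]

Solving the linear system:
  x*      = (0.2722, 0.0858, -0.1864)
  lambda* = (-1.0754)
  f(x*)   = -0.7234

x* = (0.2722, 0.0858, -0.1864), lambda* = (-1.0754)


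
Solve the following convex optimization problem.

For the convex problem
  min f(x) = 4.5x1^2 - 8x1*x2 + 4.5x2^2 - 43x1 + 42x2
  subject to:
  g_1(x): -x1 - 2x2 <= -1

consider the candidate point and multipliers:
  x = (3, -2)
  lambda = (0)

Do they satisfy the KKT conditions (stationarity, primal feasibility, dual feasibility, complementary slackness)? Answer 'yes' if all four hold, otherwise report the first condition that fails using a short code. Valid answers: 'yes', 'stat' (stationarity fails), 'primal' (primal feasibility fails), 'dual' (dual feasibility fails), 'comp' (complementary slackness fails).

Gradient of f: grad f(x) = Q x + c = (0, 0)
Constraint values g_i(x) = a_i^T x - b_i:
  g_1((3, -2)) = 2
Stationarity residual: grad f(x) + sum_i lambda_i a_i = (0, 0)
  -> stationarity OK
Primal feasibility (all g_i <= 0): FAILS
Dual feasibility (all lambda_i >= 0): OK
Complementary slackness (lambda_i * g_i(x) = 0 for all i): OK

Verdict: the first failing condition is primal_feasibility -> primal.

primal


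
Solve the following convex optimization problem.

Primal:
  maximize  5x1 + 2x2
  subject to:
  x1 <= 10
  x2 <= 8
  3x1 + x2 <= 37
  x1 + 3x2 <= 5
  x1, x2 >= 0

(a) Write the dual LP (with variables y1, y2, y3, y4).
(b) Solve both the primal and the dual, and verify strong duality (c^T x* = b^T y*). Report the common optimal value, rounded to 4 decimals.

The standard primal-dual pair for 'max c^T x s.t. A x <= b, x >= 0' is:
  Dual:  min b^T y  s.t.  A^T y >= c,  y >= 0.

So the dual LP is:
  minimize  10y1 + 8y2 + 37y3 + 5y4
  subject to:
    y1 + 3y3 + y4 >= 5
    y2 + y3 + 3y4 >= 2
    y1, y2, y3, y4 >= 0

Solving the primal: x* = (5, 0).
  primal value c^T x* = 25.
Solving the dual: y* = (0, 0, 0, 5).
  dual value b^T y* = 25.
Strong duality: c^T x* = b^T y*. Confirmed.

25


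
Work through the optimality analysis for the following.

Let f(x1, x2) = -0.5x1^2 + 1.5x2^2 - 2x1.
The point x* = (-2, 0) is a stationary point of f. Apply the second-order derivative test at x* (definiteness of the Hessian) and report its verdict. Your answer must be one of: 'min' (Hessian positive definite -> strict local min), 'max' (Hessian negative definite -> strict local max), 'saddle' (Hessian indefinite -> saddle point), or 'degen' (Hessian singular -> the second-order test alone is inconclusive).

Compute the Hessian H = grad^2 f:
  H = [[-1, 0], [0, 3]]
Verify stationarity: grad f(x*) = H x* + g = (0, 0).
Eigenvalues of H: -1, 3.
Eigenvalues have mixed signs, so H is indefinite -> x* is a saddle point.

saddle


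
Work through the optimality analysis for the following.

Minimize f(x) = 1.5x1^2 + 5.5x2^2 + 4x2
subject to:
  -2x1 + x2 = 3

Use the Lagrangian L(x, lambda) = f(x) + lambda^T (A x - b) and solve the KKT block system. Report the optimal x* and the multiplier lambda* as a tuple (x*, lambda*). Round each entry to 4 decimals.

Form the Lagrangian:
  L(x, lambda) = (1/2) x^T Q x + c^T x + lambda^T (A x - b)
Stationarity (grad_x L = 0): Q x + c + A^T lambda = 0.
Primal feasibility: A x = b.

This gives the KKT block system:
  [ Q   A^T ] [ x     ]   [-c ]
  [ A    0  ] [ lambda ] = [ b ]

Solving the linear system:
  x*      = (-1.5745, -0.1489)
  lambda* = (-2.3617)
  f(x*)   = 3.2447

x* = (-1.5745, -0.1489), lambda* = (-2.3617)


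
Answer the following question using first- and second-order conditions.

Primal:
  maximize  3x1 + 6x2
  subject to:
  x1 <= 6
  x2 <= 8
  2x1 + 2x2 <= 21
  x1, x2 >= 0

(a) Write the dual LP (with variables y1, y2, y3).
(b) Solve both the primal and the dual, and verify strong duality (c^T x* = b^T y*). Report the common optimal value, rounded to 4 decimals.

The standard primal-dual pair for 'max c^T x s.t. A x <= b, x >= 0' is:
  Dual:  min b^T y  s.t.  A^T y >= c,  y >= 0.

So the dual LP is:
  minimize  6y1 + 8y2 + 21y3
  subject to:
    y1 + 2y3 >= 3
    y2 + 2y3 >= 6
    y1, y2, y3 >= 0

Solving the primal: x* = (2.5, 8).
  primal value c^T x* = 55.5.
Solving the dual: y* = (0, 3, 1.5).
  dual value b^T y* = 55.5.
Strong duality: c^T x* = b^T y*. Confirmed.

55.5


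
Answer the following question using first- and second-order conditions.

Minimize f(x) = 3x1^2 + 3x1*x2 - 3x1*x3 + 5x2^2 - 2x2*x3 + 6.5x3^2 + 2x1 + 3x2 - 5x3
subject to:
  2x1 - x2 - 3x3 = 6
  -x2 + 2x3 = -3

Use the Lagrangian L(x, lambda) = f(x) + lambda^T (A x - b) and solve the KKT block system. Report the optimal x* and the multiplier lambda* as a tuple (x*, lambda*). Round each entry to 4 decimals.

Form the Lagrangian:
  L(x, lambda) = (1/2) x^T Q x + c^T x + lambda^T (A x - b)
Stationarity (grad_x L = 0): Q x + c + A^T lambda = 0.
Primal feasibility: A x = b.

This gives the KKT block system:
  [ Q   A^T ] [ x     ]   [-c ]
  [ A    0  ] [ lambda ] = [ b ]

Solving the linear system:
  x*      = (0.3077, -0.3538, -1.6769)
  lambda* = (-3.9077, 7.6462)
  f(x*)   = 27.1615

x* = (0.3077, -0.3538, -1.6769), lambda* = (-3.9077, 7.6462)


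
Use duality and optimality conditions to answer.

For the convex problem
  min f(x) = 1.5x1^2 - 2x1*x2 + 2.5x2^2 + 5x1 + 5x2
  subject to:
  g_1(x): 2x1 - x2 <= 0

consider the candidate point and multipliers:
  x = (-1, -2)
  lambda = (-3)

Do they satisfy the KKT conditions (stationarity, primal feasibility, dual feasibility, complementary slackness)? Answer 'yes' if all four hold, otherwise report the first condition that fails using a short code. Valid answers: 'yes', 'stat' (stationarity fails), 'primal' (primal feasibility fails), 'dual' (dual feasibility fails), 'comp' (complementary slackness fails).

Gradient of f: grad f(x) = Q x + c = (6, -3)
Constraint values g_i(x) = a_i^T x - b_i:
  g_1((-1, -2)) = 0
Stationarity residual: grad f(x) + sum_i lambda_i a_i = (0, 0)
  -> stationarity OK
Primal feasibility (all g_i <= 0): OK
Dual feasibility (all lambda_i >= 0): FAILS
Complementary slackness (lambda_i * g_i(x) = 0 for all i): OK

Verdict: the first failing condition is dual_feasibility -> dual.

dual


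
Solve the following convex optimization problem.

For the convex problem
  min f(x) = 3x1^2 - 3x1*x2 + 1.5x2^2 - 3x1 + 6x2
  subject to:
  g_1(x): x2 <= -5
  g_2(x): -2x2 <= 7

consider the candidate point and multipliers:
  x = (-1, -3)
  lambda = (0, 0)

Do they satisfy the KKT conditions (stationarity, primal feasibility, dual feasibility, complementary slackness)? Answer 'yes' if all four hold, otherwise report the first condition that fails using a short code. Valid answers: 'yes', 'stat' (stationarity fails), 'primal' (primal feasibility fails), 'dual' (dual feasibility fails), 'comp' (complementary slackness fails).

Gradient of f: grad f(x) = Q x + c = (0, 0)
Constraint values g_i(x) = a_i^T x - b_i:
  g_1((-1, -3)) = 2
  g_2((-1, -3)) = -1
Stationarity residual: grad f(x) + sum_i lambda_i a_i = (0, 0)
  -> stationarity OK
Primal feasibility (all g_i <= 0): FAILS
Dual feasibility (all lambda_i >= 0): OK
Complementary slackness (lambda_i * g_i(x) = 0 for all i): OK

Verdict: the first failing condition is primal_feasibility -> primal.

primal


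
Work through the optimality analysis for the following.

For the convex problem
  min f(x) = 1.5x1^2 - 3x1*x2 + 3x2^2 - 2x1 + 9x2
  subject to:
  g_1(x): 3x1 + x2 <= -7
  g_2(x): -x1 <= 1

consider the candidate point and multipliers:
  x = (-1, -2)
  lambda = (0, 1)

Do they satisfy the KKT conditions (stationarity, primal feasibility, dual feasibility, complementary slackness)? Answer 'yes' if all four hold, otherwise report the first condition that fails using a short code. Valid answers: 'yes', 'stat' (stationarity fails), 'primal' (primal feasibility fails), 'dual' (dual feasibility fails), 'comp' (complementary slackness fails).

Gradient of f: grad f(x) = Q x + c = (1, 0)
Constraint values g_i(x) = a_i^T x - b_i:
  g_1((-1, -2)) = 2
  g_2((-1, -2)) = 0
Stationarity residual: grad f(x) + sum_i lambda_i a_i = (0, 0)
  -> stationarity OK
Primal feasibility (all g_i <= 0): FAILS
Dual feasibility (all lambda_i >= 0): OK
Complementary slackness (lambda_i * g_i(x) = 0 for all i): OK

Verdict: the first failing condition is primal_feasibility -> primal.

primal


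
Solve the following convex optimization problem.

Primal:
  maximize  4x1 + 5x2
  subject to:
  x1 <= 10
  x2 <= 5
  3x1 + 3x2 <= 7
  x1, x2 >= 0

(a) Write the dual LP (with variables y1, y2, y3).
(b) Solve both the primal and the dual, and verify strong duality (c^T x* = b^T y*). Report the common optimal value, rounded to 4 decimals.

The standard primal-dual pair for 'max c^T x s.t. A x <= b, x >= 0' is:
  Dual:  min b^T y  s.t.  A^T y >= c,  y >= 0.

So the dual LP is:
  minimize  10y1 + 5y2 + 7y3
  subject to:
    y1 + 3y3 >= 4
    y2 + 3y3 >= 5
    y1, y2, y3 >= 0

Solving the primal: x* = (0, 2.3333).
  primal value c^T x* = 11.6667.
Solving the dual: y* = (0, 0, 1.6667).
  dual value b^T y* = 11.6667.
Strong duality: c^T x* = b^T y*. Confirmed.

11.6667


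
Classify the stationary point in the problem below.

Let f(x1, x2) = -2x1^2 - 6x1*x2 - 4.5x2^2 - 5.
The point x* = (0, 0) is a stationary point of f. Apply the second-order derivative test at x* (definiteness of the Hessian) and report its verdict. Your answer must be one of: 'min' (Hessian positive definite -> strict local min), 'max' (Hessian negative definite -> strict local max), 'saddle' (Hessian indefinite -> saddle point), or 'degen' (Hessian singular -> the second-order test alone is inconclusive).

Compute the Hessian H = grad^2 f:
  H = [[-4, -6], [-6, -9]]
Verify stationarity: grad f(x*) = H x* + g = (0, 0).
Eigenvalues of H: -13, 0.
H has a zero eigenvalue (singular; negative semidefinite but not definite), so H is neither positive definite, negative definite, nor indefinite. The second-order test alone is inconclusive -> degen.
(Indeed, f is constant along the null direction of H through x*, so x* is not a strict local extremum.)

degen


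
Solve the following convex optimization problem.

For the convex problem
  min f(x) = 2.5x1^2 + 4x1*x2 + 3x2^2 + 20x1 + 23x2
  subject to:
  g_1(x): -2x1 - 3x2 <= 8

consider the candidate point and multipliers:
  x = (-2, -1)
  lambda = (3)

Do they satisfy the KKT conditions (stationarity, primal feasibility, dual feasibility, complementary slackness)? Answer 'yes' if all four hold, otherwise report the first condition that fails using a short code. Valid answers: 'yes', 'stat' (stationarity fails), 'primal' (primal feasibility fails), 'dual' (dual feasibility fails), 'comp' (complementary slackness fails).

Gradient of f: grad f(x) = Q x + c = (6, 9)
Constraint values g_i(x) = a_i^T x - b_i:
  g_1((-2, -1)) = -1
Stationarity residual: grad f(x) + sum_i lambda_i a_i = (0, 0)
  -> stationarity OK
Primal feasibility (all g_i <= 0): OK
Dual feasibility (all lambda_i >= 0): OK
Complementary slackness (lambda_i * g_i(x) = 0 for all i): FAILS

Verdict: the first failing condition is complementary_slackness -> comp.

comp


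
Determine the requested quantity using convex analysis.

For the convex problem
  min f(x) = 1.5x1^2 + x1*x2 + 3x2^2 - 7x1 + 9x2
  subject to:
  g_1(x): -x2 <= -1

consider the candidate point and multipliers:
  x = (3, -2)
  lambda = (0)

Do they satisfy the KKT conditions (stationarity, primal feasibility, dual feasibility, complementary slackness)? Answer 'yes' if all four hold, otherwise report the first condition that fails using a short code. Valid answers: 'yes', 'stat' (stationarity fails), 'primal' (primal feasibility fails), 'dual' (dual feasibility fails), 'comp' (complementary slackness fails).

Gradient of f: grad f(x) = Q x + c = (0, 0)
Constraint values g_i(x) = a_i^T x - b_i:
  g_1((3, -2)) = 3
Stationarity residual: grad f(x) + sum_i lambda_i a_i = (0, 0)
  -> stationarity OK
Primal feasibility (all g_i <= 0): FAILS
Dual feasibility (all lambda_i >= 0): OK
Complementary slackness (lambda_i * g_i(x) = 0 for all i): OK

Verdict: the first failing condition is primal_feasibility -> primal.

primal


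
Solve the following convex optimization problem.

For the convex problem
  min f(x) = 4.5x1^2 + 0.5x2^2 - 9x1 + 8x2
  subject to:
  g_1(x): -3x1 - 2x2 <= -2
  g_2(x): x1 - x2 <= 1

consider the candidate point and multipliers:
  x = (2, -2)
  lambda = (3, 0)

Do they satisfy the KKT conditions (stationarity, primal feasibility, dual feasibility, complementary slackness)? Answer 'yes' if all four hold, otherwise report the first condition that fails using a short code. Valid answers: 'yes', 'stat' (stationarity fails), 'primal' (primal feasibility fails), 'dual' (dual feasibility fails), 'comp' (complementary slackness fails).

Gradient of f: grad f(x) = Q x + c = (9, 6)
Constraint values g_i(x) = a_i^T x - b_i:
  g_1((2, -2)) = 0
  g_2((2, -2)) = 3
Stationarity residual: grad f(x) + sum_i lambda_i a_i = (0, 0)
  -> stationarity OK
Primal feasibility (all g_i <= 0): FAILS
Dual feasibility (all lambda_i >= 0): OK
Complementary slackness (lambda_i * g_i(x) = 0 for all i): OK

Verdict: the first failing condition is primal_feasibility -> primal.

primal


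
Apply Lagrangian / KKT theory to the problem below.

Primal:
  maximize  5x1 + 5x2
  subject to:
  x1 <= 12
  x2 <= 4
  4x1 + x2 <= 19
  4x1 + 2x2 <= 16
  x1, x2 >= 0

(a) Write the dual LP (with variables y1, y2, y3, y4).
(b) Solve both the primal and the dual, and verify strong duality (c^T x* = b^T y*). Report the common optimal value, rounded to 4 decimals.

The standard primal-dual pair for 'max c^T x s.t. A x <= b, x >= 0' is:
  Dual:  min b^T y  s.t.  A^T y >= c,  y >= 0.

So the dual LP is:
  minimize  12y1 + 4y2 + 19y3 + 16y4
  subject to:
    y1 + 4y3 + 4y4 >= 5
    y2 + y3 + 2y4 >= 5
    y1, y2, y3, y4 >= 0

Solving the primal: x* = (2, 4).
  primal value c^T x* = 30.
Solving the dual: y* = (0, 2.5, 0, 1.25).
  dual value b^T y* = 30.
Strong duality: c^T x* = b^T y*. Confirmed.

30


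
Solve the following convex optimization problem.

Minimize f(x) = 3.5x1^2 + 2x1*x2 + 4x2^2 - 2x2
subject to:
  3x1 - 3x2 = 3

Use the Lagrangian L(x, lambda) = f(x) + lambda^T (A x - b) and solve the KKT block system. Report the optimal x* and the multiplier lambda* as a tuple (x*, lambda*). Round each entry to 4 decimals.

Form the Lagrangian:
  L(x, lambda) = (1/2) x^T Q x + c^T x + lambda^T (A x - b)
Stationarity (grad_x L = 0): Q x + c + A^T lambda = 0.
Primal feasibility: A x = b.

This gives the KKT block system:
  [ Q   A^T ] [ x     ]   [-c ]
  [ A    0  ] [ lambda ] = [ b ]

Solving the linear system:
  x*      = (0.6316, -0.3684)
  lambda* = (-1.2281)
  f(x*)   = 2.2105

x* = (0.6316, -0.3684), lambda* = (-1.2281)


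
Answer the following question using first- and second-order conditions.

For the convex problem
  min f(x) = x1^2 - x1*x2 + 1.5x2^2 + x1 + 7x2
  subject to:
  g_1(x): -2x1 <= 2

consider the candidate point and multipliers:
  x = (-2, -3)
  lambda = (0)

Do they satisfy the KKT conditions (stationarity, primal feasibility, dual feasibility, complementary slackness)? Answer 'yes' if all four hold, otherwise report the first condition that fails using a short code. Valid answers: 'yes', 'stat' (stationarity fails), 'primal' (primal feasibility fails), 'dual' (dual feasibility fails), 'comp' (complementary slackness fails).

Gradient of f: grad f(x) = Q x + c = (0, 0)
Constraint values g_i(x) = a_i^T x - b_i:
  g_1((-2, -3)) = 2
Stationarity residual: grad f(x) + sum_i lambda_i a_i = (0, 0)
  -> stationarity OK
Primal feasibility (all g_i <= 0): FAILS
Dual feasibility (all lambda_i >= 0): OK
Complementary slackness (lambda_i * g_i(x) = 0 for all i): OK

Verdict: the first failing condition is primal_feasibility -> primal.

primal


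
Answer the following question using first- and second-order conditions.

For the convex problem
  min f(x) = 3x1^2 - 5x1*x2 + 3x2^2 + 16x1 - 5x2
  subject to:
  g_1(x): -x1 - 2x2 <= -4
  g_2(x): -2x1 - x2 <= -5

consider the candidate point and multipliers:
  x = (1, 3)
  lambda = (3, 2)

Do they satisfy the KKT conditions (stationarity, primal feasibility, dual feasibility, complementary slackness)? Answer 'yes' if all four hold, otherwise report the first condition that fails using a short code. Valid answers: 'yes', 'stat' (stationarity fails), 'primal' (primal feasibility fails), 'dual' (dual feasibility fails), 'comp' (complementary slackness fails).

Gradient of f: grad f(x) = Q x + c = (7, 8)
Constraint values g_i(x) = a_i^T x - b_i:
  g_1((1, 3)) = -3
  g_2((1, 3)) = 0
Stationarity residual: grad f(x) + sum_i lambda_i a_i = (0, 0)
  -> stationarity OK
Primal feasibility (all g_i <= 0): OK
Dual feasibility (all lambda_i >= 0): OK
Complementary slackness (lambda_i * g_i(x) = 0 for all i): FAILS

Verdict: the first failing condition is complementary_slackness -> comp.

comp


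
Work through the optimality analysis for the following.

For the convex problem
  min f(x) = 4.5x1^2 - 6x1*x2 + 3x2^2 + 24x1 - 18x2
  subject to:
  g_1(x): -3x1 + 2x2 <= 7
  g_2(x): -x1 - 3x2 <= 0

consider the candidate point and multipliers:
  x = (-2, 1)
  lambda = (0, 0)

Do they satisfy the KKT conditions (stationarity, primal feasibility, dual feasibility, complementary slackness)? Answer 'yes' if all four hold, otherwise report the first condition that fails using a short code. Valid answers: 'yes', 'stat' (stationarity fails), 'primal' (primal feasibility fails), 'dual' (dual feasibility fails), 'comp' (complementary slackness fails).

Gradient of f: grad f(x) = Q x + c = (0, 0)
Constraint values g_i(x) = a_i^T x - b_i:
  g_1((-2, 1)) = 1
  g_2((-2, 1)) = -1
Stationarity residual: grad f(x) + sum_i lambda_i a_i = (0, 0)
  -> stationarity OK
Primal feasibility (all g_i <= 0): FAILS
Dual feasibility (all lambda_i >= 0): OK
Complementary slackness (lambda_i * g_i(x) = 0 for all i): OK

Verdict: the first failing condition is primal_feasibility -> primal.

primal


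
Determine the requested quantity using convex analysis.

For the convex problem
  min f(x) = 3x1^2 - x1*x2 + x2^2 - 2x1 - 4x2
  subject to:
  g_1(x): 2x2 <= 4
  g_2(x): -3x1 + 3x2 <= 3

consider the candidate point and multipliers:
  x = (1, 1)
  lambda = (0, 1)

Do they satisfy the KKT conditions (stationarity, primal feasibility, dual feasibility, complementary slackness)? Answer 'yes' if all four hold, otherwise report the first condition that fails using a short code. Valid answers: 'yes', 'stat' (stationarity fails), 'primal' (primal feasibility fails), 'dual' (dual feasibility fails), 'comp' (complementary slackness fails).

Gradient of f: grad f(x) = Q x + c = (3, -3)
Constraint values g_i(x) = a_i^T x - b_i:
  g_1((1, 1)) = -2
  g_2((1, 1)) = -3
Stationarity residual: grad f(x) + sum_i lambda_i a_i = (0, 0)
  -> stationarity OK
Primal feasibility (all g_i <= 0): OK
Dual feasibility (all lambda_i >= 0): OK
Complementary slackness (lambda_i * g_i(x) = 0 for all i): FAILS

Verdict: the first failing condition is complementary_slackness -> comp.

comp


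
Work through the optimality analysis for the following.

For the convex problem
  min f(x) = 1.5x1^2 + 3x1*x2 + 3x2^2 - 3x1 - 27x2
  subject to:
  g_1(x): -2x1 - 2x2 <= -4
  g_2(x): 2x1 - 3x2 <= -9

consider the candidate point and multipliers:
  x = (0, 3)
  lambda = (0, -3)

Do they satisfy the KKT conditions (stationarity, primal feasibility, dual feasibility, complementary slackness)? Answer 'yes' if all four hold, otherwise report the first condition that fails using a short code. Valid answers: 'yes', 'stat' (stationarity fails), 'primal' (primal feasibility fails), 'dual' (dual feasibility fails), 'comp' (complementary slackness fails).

Gradient of f: grad f(x) = Q x + c = (6, -9)
Constraint values g_i(x) = a_i^T x - b_i:
  g_1((0, 3)) = -2
  g_2((0, 3)) = 0
Stationarity residual: grad f(x) + sum_i lambda_i a_i = (0, 0)
  -> stationarity OK
Primal feasibility (all g_i <= 0): OK
Dual feasibility (all lambda_i >= 0): FAILS
Complementary slackness (lambda_i * g_i(x) = 0 for all i): OK

Verdict: the first failing condition is dual_feasibility -> dual.

dual


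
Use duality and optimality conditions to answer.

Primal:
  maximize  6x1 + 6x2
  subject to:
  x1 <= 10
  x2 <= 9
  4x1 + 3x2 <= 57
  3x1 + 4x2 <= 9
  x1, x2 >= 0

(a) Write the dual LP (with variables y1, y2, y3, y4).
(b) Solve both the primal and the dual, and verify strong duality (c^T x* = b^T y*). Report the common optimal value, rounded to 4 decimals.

The standard primal-dual pair for 'max c^T x s.t. A x <= b, x >= 0' is:
  Dual:  min b^T y  s.t.  A^T y >= c,  y >= 0.

So the dual LP is:
  minimize  10y1 + 9y2 + 57y3 + 9y4
  subject to:
    y1 + 4y3 + 3y4 >= 6
    y2 + 3y3 + 4y4 >= 6
    y1, y2, y3, y4 >= 0

Solving the primal: x* = (3, 0).
  primal value c^T x* = 18.
Solving the dual: y* = (0, 0, 0, 2).
  dual value b^T y* = 18.
Strong duality: c^T x* = b^T y*. Confirmed.

18


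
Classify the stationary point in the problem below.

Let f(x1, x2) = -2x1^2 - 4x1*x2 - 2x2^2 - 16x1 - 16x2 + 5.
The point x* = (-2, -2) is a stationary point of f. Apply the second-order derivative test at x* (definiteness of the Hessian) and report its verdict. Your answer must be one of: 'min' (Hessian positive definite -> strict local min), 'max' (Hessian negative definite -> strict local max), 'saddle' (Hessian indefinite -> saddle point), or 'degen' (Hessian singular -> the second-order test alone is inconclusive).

Compute the Hessian H = grad^2 f:
  H = [[-4, -4], [-4, -4]]
Verify stationarity: grad f(x*) = H x* + g = (0, 0).
Eigenvalues of H: -8, 0.
H has a zero eigenvalue (singular; negative semidefinite but not definite), so H is neither positive definite, negative definite, nor indefinite. The second-order test alone is inconclusive -> degen.
(Indeed, f is constant along the null direction of H through x*, so x* is not a strict local extremum.)

degen


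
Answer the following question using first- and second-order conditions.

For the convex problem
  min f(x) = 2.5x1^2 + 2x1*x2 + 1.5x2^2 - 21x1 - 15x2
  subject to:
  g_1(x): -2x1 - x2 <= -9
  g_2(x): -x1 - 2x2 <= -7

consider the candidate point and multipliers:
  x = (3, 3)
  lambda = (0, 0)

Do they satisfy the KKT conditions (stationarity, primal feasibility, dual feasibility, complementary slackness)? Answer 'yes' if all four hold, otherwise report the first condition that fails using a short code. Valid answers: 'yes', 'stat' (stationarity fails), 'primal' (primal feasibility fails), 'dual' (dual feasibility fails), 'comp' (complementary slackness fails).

Gradient of f: grad f(x) = Q x + c = (0, 0)
Constraint values g_i(x) = a_i^T x - b_i:
  g_1((3, 3)) = 0
  g_2((3, 3)) = -2
Stationarity residual: grad f(x) + sum_i lambda_i a_i = (0, 0)
  -> stationarity OK
Primal feasibility (all g_i <= 0): OK
Dual feasibility (all lambda_i >= 0): OK
Complementary slackness (lambda_i * g_i(x) = 0 for all i): OK

Verdict: yes, KKT holds.

yes


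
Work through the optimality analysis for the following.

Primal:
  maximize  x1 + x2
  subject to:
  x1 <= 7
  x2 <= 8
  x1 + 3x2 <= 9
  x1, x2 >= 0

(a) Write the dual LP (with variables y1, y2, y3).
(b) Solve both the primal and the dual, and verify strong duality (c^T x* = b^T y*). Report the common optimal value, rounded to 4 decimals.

The standard primal-dual pair for 'max c^T x s.t. A x <= b, x >= 0' is:
  Dual:  min b^T y  s.t.  A^T y >= c,  y >= 0.

So the dual LP is:
  minimize  7y1 + 8y2 + 9y3
  subject to:
    y1 + y3 >= 1
    y2 + 3y3 >= 1
    y1, y2, y3 >= 0

Solving the primal: x* = (7, 0.6667).
  primal value c^T x* = 7.6667.
Solving the dual: y* = (0.6667, 0, 0.3333).
  dual value b^T y* = 7.6667.
Strong duality: c^T x* = b^T y*. Confirmed.

7.6667


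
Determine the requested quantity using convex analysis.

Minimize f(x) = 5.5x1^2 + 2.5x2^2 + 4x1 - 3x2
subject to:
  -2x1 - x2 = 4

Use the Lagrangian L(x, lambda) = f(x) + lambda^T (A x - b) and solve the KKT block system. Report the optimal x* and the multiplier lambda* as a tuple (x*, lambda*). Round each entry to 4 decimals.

Form the Lagrangian:
  L(x, lambda) = (1/2) x^T Q x + c^T x + lambda^T (A x - b)
Stationarity (grad_x L = 0): Q x + c + A^T lambda = 0.
Primal feasibility: A x = b.

This gives the KKT block system:
  [ Q   A^T ] [ x     ]   [-c ]
  [ A    0  ] [ lambda ] = [ b ]

Solving the linear system:
  x*      = (-1.6129, -0.7742)
  lambda* = (-6.871)
  f(x*)   = 11.6774

x* = (-1.6129, -0.7742), lambda* = (-6.871)


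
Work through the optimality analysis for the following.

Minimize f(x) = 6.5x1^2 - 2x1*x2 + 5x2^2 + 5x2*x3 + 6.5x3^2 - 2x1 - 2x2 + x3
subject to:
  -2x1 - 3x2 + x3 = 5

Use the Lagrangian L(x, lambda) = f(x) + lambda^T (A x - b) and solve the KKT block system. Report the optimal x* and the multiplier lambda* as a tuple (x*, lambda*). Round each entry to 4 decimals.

Form the Lagrangian:
  L(x, lambda) = (1/2) x^T Q x + c^T x + lambda^T (A x - b)
Stationarity (grad_x L = 0): Q x + c + A^T lambda = 0.
Primal feasibility: A x = b.

This gives the KKT block system:
  [ Q   A^T ] [ x     ]   [-c ]
  [ A    0  ] [ lambda ] = [ b ]

Solving the linear system:
  x*      = (-0.4998, -1.1339, 0.5988)
  lambda* = (-3.115)
  f(x*)   = 9.7205

x* = (-0.4998, -1.1339, 0.5988), lambda* = (-3.115)


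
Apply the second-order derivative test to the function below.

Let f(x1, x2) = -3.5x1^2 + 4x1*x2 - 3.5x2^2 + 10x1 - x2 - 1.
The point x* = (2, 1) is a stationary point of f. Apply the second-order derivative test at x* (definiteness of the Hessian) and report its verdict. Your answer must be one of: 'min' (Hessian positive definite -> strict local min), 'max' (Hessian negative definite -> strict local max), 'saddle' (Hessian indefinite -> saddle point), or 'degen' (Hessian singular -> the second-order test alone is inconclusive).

Compute the Hessian H = grad^2 f:
  H = [[-7, 4], [4, -7]]
Verify stationarity: grad f(x*) = H x* + g = (0, 0).
Eigenvalues of H: -11, -3.
Both eigenvalues < 0, so H is negative definite -> x* is a strict local max.

max


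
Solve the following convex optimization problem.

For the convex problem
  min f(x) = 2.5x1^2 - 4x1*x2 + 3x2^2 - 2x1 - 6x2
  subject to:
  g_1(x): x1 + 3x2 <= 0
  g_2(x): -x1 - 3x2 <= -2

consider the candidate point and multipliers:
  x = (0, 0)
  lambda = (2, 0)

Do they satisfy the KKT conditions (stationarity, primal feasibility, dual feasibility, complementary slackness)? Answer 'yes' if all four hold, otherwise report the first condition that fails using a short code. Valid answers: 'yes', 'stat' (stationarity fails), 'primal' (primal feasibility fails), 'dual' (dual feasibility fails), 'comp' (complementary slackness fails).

Gradient of f: grad f(x) = Q x + c = (-2, -6)
Constraint values g_i(x) = a_i^T x - b_i:
  g_1((0, 0)) = 0
  g_2((0, 0)) = 2
Stationarity residual: grad f(x) + sum_i lambda_i a_i = (0, 0)
  -> stationarity OK
Primal feasibility (all g_i <= 0): FAILS
Dual feasibility (all lambda_i >= 0): OK
Complementary slackness (lambda_i * g_i(x) = 0 for all i): OK

Verdict: the first failing condition is primal_feasibility -> primal.

primal


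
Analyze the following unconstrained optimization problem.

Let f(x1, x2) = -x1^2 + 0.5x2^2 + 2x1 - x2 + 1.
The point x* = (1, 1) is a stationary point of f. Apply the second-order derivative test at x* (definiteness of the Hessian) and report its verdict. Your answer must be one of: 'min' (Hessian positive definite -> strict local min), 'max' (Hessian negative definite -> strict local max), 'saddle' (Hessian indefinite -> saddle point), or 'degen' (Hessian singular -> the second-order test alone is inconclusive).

Compute the Hessian H = grad^2 f:
  H = [[-2, 0], [0, 1]]
Verify stationarity: grad f(x*) = H x* + g = (0, 0).
Eigenvalues of H: -2, 1.
Eigenvalues have mixed signs, so H is indefinite -> x* is a saddle point.

saddle


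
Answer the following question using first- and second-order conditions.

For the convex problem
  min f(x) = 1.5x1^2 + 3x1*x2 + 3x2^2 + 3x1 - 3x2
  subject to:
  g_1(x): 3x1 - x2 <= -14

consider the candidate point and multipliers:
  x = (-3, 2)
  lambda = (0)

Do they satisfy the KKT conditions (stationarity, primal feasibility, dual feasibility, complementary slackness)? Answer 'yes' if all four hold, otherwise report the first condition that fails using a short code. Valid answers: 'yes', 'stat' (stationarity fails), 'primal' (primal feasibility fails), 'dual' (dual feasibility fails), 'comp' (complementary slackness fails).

Gradient of f: grad f(x) = Q x + c = (0, 0)
Constraint values g_i(x) = a_i^T x - b_i:
  g_1((-3, 2)) = 3
Stationarity residual: grad f(x) + sum_i lambda_i a_i = (0, 0)
  -> stationarity OK
Primal feasibility (all g_i <= 0): FAILS
Dual feasibility (all lambda_i >= 0): OK
Complementary slackness (lambda_i * g_i(x) = 0 for all i): OK

Verdict: the first failing condition is primal_feasibility -> primal.

primal


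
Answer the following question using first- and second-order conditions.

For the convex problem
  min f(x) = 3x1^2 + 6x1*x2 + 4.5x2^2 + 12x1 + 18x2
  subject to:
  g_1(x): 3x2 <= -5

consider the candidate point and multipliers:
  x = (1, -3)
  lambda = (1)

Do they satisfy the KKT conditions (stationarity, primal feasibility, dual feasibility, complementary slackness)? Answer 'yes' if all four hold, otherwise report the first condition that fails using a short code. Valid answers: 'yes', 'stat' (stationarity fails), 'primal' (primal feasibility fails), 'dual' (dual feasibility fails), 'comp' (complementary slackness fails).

Gradient of f: grad f(x) = Q x + c = (0, -3)
Constraint values g_i(x) = a_i^T x - b_i:
  g_1((1, -3)) = -4
Stationarity residual: grad f(x) + sum_i lambda_i a_i = (0, 0)
  -> stationarity OK
Primal feasibility (all g_i <= 0): OK
Dual feasibility (all lambda_i >= 0): OK
Complementary slackness (lambda_i * g_i(x) = 0 for all i): FAILS

Verdict: the first failing condition is complementary_slackness -> comp.

comp


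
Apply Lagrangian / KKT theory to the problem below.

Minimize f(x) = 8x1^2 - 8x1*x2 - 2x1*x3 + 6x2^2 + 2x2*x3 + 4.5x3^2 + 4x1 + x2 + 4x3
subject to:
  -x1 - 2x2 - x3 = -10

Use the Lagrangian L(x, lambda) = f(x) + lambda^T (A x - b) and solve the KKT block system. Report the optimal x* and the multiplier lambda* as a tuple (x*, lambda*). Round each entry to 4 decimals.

Form the Lagrangian:
  L(x, lambda) = (1/2) x^T Q x + c^T x + lambda^T (A x - b)
Stationarity (grad_x L = 0): Q x + c + A^T lambda = 0.
Primal feasibility: A x = b.

This gives the KKT block system:
  [ Q   A^T ] [ x     ]   [-c ]
  [ A    0  ] [ lambda ] = [ b ]

Solving the linear system:
  x*      = (2.3583, 3.4675, 0.7067)
  lambda* = (12.5787)
  f(x*)   = 70.7574

x* = (2.3583, 3.4675, 0.7067), lambda* = (12.5787)


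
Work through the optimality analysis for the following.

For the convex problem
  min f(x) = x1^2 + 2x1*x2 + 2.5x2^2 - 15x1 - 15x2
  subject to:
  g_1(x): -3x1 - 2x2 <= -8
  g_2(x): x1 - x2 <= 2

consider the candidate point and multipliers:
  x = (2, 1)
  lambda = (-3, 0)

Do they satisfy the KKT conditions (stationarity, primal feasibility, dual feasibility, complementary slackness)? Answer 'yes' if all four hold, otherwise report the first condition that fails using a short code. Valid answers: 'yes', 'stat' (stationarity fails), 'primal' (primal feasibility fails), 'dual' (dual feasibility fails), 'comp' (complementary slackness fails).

Gradient of f: grad f(x) = Q x + c = (-9, -6)
Constraint values g_i(x) = a_i^T x - b_i:
  g_1((2, 1)) = 0
  g_2((2, 1)) = -1
Stationarity residual: grad f(x) + sum_i lambda_i a_i = (0, 0)
  -> stationarity OK
Primal feasibility (all g_i <= 0): OK
Dual feasibility (all lambda_i >= 0): FAILS
Complementary slackness (lambda_i * g_i(x) = 0 for all i): OK

Verdict: the first failing condition is dual_feasibility -> dual.

dual


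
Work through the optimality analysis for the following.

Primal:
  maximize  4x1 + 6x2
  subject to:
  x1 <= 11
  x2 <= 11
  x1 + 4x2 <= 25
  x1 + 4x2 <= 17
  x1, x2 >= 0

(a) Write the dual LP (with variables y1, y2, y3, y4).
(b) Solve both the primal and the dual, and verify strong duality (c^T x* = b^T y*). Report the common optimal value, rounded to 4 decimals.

The standard primal-dual pair for 'max c^T x s.t. A x <= b, x >= 0' is:
  Dual:  min b^T y  s.t.  A^T y >= c,  y >= 0.

So the dual LP is:
  minimize  11y1 + 11y2 + 25y3 + 17y4
  subject to:
    y1 + y3 + y4 >= 4
    y2 + 4y3 + 4y4 >= 6
    y1, y2, y3, y4 >= 0

Solving the primal: x* = (11, 1.5).
  primal value c^T x* = 53.
Solving the dual: y* = (2.5, 0, 0, 1.5).
  dual value b^T y* = 53.
Strong duality: c^T x* = b^T y*. Confirmed.

53


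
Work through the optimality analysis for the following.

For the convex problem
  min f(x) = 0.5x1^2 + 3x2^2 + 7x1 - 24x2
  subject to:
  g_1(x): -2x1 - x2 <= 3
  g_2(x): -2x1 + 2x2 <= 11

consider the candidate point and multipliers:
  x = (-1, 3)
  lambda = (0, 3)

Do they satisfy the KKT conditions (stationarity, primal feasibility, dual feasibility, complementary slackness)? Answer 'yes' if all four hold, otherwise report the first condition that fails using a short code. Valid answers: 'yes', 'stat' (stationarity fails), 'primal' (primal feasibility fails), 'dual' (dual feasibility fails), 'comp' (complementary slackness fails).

Gradient of f: grad f(x) = Q x + c = (6, -6)
Constraint values g_i(x) = a_i^T x - b_i:
  g_1((-1, 3)) = -4
  g_2((-1, 3)) = -3
Stationarity residual: grad f(x) + sum_i lambda_i a_i = (0, 0)
  -> stationarity OK
Primal feasibility (all g_i <= 0): OK
Dual feasibility (all lambda_i >= 0): OK
Complementary slackness (lambda_i * g_i(x) = 0 for all i): FAILS

Verdict: the first failing condition is complementary_slackness -> comp.

comp


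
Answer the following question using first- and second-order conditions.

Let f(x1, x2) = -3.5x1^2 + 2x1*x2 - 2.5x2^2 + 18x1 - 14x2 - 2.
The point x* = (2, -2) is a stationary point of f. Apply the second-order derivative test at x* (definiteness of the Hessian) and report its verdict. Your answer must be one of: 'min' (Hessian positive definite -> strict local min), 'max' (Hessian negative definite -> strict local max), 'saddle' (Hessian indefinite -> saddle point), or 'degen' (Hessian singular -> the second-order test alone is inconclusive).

Compute the Hessian H = grad^2 f:
  H = [[-7, 2], [2, -5]]
Verify stationarity: grad f(x*) = H x* + g = (0, 0).
Eigenvalues of H: -8.2361, -3.7639.
Both eigenvalues < 0, so H is negative definite -> x* is a strict local max.

max


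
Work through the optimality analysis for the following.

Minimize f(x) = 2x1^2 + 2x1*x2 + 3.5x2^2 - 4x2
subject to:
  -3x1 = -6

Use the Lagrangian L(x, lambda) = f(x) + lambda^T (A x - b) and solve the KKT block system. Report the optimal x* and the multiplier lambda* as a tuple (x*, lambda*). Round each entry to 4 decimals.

Form the Lagrangian:
  L(x, lambda) = (1/2) x^T Q x + c^T x + lambda^T (A x - b)
Stationarity (grad_x L = 0): Q x + c + A^T lambda = 0.
Primal feasibility: A x = b.

This gives the KKT block system:
  [ Q   A^T ] [ x     ]   [-c ]
  [ A    0  ] [ lambda ] = [ b ]

Solving the linear system:
  x*      = (2, 0)
  lambda* = (2.6667)
  f(x*)   = 8

x* = (2, 0), lambda* = (2.6667)


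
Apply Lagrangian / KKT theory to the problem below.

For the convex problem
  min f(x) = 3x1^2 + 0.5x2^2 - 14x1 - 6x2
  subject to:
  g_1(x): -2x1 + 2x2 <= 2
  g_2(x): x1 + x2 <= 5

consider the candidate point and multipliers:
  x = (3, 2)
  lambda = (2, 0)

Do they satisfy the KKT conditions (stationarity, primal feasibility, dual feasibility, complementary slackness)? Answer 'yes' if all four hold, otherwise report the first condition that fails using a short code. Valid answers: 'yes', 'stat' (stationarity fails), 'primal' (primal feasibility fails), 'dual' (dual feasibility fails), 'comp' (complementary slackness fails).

Gradient of f: grad f(x) = Q x + c = (4, -4)
Constraint values g_i(x) = a_i^T x - b_i:
  g_1((3, 2)) = -4
  g_2((3, 2)) = 0
Stationarity residual: grad f(x) + sum_i lambda_i a_i = (0, 0)
  -> stationarity OK
Primal feasibility (all g_i <= 0): OK
Dual feasibility (all lambda_i >= 0): OK
Complementary slackness (lambda_i * g_i(x) = 0 for all i): FAILS

Verdict: the first failing condition is complementary_slackness -> comp.

comp


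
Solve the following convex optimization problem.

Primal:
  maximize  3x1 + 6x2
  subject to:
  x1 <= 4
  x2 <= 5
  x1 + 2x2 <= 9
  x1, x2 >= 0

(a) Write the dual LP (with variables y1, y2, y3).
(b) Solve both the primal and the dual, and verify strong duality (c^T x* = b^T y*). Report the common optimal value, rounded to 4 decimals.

The standard primal-dual pair for 'max c^T x s.t. A x <= b, x >= 0' is:
  Dual:  min b^T y  s.t.  A^T y >= c,  y >= 0.

So the dual LP is:
  minimize  4y1 + 5y2 + 9y3
  subject to:
    y1 + y3 >= 3
    y2 + 2y3 >= 6
    y1, y2, y3 >= 0

Solving the primal: x* = (0, 4.5).
  primal value c^T x* = 27.
Solving the dual: y* = (0, 0, 3).
  dual value b^T y* = 27.
Strong duality: c^T x* = b^T y*. Confirmed.

27


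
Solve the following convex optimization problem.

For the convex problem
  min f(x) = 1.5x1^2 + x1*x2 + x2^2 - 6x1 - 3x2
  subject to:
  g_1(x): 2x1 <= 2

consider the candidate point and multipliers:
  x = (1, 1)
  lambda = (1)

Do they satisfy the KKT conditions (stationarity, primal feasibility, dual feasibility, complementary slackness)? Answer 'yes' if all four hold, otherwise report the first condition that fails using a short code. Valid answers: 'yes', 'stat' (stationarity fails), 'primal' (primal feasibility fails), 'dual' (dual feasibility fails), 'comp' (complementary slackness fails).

Gradient of f: grad f(x) = Q x + c = (-2, 0)
Constraint values g_i(x) = a_i^T x - b_i:
  g_1((1, 1)) = 0
Stationarity residual: grad f(x) + sum_i lambda_i a_i = (0, 0)
  -> stationarity OK
Primal feasibility (all g_i <= 0): OK
Dual feasibility (all lambda_i >= 0): OK
Complementary slackness (lambda_i * g_i(x) = 0 for all i): OK

Verdict: yes, KKT holds.

yes
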